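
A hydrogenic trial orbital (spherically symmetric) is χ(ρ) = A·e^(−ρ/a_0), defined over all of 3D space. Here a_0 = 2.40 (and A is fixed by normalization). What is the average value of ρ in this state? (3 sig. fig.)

The expectation value is the |χ|²-weighted average of ρ: ∫ ρ|χ|² 4πρ² dρ.
The ratio of the moment integral to the normalization integral gives ⟨ρ⟩ = 3·a_0/2.
Putting a_0 = 2.40 gives 3.600.

⟨ρ⟩ ≈ 3.60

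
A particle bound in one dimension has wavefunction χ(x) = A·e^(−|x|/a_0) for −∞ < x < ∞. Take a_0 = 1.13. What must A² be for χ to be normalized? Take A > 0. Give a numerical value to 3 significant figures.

A^2 ≈ 0.885

We need A² ∫|f|² dx = 1, taking the integral from −∞ to ∞.
Using ∫₀^∞ xⁿ e^(−αx) dx = n!/αⁿ⁺¹, the integral (without the A² prefactor) comes out to a_0.
Hence A² = 1/[a_0].
With a_0 = 1.13: A² = 0.8850 and A = 0.9407.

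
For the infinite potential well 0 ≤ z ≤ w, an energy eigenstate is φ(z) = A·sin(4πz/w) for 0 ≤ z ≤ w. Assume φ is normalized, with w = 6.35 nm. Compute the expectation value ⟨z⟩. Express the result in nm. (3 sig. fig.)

The expectation value is the |φ|²-weighted average of z: ∫ z|φ|² dz.
The ratio of the moment integral to the normalization integral gives ⟨z⟩ = w/2.
Putting w = 6.35 gives 3.175.

⟨z⟩ ≈ 3.18 nm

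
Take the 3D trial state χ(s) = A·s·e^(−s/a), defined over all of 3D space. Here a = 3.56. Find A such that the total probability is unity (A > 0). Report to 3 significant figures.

A ≈ 0.0136

We need A² ∫|f|² 4πs² ds = 1, taking the integral from 0 to ∞.
The angular integral contributes 4π, leaving ∫₀^∞ s²|χ|² ds.
∫|χ|² 4πs² ds = A²·(3·π·a^5).
With a = 3.56: A² = 0.0001856 and A = 0.01362.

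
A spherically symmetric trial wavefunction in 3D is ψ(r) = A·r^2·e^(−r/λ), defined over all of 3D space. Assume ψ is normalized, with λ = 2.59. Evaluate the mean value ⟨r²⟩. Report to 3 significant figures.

By definition ⟨r²⟩ = ∫ r^2 |ψ(r)|² 4πr² dr.
The ratio of the moment integral to the normalization integral gives ⟨r²⟩ = 14·λ^2.
With λ = 2.59, ⟨r^2⟩ = 93.91.

⟨r^2⟩ ≈ 93.9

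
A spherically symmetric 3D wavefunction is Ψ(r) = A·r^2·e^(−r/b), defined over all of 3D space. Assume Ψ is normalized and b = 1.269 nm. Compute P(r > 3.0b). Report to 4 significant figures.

P ≈ 0.6063

With dV = 4πr²dr, the probability is ∫|Ψ|² dV over r > 3.0b.
Normalization gives A² = 1/(45·π·b^7/2).
Let u = r/b; then A², 4π and the length scale all cancel, so P = ∫_{3.0}^{∞} u^6·e^(-2·u) du ÷ ∫_{0}^{∞} u^6·e^(-2·u) du.
An antiderivative of u^6·e^(-2·u) is -(4·u^6 + 12·u^5 + 30·u^4 + 60·u^3 + 90·u^2 + 90·u + 45)·e^(-2·u)/8; evaluating from 3.0 to ∞ gives ≈ 3.41045, while the full integral is 45/8.
The region integral divided by the full integral gives P = 0.60630.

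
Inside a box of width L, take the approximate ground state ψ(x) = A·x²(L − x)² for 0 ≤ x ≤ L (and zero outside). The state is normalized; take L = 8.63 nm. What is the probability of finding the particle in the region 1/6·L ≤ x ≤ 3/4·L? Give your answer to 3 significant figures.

The probability is P = ∫ |ψ|² dx over [1/6·L, 3/4·L].
Since A² = 1/(L^9/630), this is the region integral divided by the full normalization integral.
In terms of u = x/L (A² and the length scale cancel between numerator and denominator), P = [∫_{1/6}^{3/4} u^4·(1 - u)^4 du] / [∫_{0}^{1} u^4·(1 - u)^4 du].
An antiderivative of u^4·(1 - u)^4 is u^5·(70·u^4 - 315·u^3 + 540·u^2 - 420·u + 126)/630; evaluating from 1/6 to 3/4 gives ≈ 0.0014954, while the full integral is 1/630.
The result is P = 0.9421.

P ≈ 0.942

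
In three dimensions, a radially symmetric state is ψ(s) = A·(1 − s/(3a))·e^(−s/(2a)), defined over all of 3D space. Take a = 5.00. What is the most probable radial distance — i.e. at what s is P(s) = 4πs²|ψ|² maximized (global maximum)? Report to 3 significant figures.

Set d/ds [P(s) = 4πs²|ψ|²] = 0 and solve for s > 0.
Solving yields s = a.
With a = 5.00, the most probable radial distance is 5.000.

s ≈ 5.00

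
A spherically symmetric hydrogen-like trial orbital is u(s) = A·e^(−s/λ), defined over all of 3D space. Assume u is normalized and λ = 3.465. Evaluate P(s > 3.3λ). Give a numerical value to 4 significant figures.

Integrate the radial probability density 4πs²|u|² over s > 3.3λ.
Normalization gives A² = 1/(π·λ^3).
In terms of t = s/λ (A², 4π and the length scale all cancel between numerator and denominator), P = [∫_{3.3}^{∞} t^2·e^(-2·t) dt] / [∫_{0}^{∞} t^2·e^(-2·t) dt].
An antiderivative of t^2·e^(-2·t) is -(2·t^2 + 2·t + 1)·e^(-2·t)/4; evaluating from 3.3 to ∞ gives 1469·e^(-33/5)/200, while the full integral is 1/4.
Taking the ratio yields P = 0.039968.

P ≈ 0.03997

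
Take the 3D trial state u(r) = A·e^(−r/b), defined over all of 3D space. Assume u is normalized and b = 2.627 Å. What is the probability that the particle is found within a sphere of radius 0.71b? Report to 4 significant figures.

P ≈ 0.1714

With dV = 4πr²dr, the probability is ∫|u|² dV over r ≤ 0.71b.
A² is fixed by ∫₀^∞ 4πr²|u|² dr = 1, i.e. A² = (π·b^3)^(−1).
Let t = r/b; then A², 4π and the length scale all cancel, so P = ∫_{0}^{0.71} t^2·e^(-2·t) dt ÷ ∫_{0}^{∞} t^2·e^(-2·t) dt.
An antiderivative of t^2·e^(-2·t) is -(2·t^2 + 2·t + 1)·e^(-2·t)/4; evaluating from 0 to 0.71 gives ≈ 0.0428390, while the full integral is 1/4.
Taking the ratio yields P = 0.17136.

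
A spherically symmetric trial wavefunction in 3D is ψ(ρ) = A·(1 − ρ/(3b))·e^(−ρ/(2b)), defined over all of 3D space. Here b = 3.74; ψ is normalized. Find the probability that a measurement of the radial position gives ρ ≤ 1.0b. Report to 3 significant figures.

With dV = 4πρ²dρ, the probability is ∫|ψ|² dV over ρ ≤ 1.0b.
The full normalization integral is A²·[8·π·b^3/3] = 1, fixing A².
Let u = ρ/b; then A², 4π and the length scale all cancel, so P = ∫_{0}^{1.0} u^2·(1 - u/3)^2·e^(-u) du ÷ ∫_{0}^{∞} u^2·(1 - u/3)^2·e^(-u) du.
Using ∫ u^2·(1 - u/3)^2·e^(-u) du = (-u^4 + 2·u^3 - 3·u^2 - 6·u - 6)·e^(-u)/9, the numerator is 2/3 - 14·e^(-1)/9 and the denominator is 2/3.
The region integral divided by the full integral gives P = 0.1416.

P ≈ 0.142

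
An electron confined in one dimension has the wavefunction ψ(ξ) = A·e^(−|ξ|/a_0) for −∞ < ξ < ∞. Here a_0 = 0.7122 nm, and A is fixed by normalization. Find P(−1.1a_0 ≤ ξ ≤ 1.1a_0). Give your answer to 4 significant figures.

P ≈ 0.8892

The probability is P = ∫ |ψ|² dξ over [−1.1a_0, 1.1a_0].
Since A² = 1/(a_0), this is the region integral divided by the full normalization integral.
Both integrals are even about ξ = 0, so only the ξ ≥ 0 halves are needed (the factors of 2 cancel). Substituting u = ξ/a_0, A² and the length scale cancel in the ratio: P = ∫_{0}^{1.1} e^(-2·u) du / ∫_{0}^{∞} e^(-2·u) du.
An antiderivative of e^(-2·u) is -e^(-2·u)/2; evaluating from 0 to 1.1 gives 1/2 - e^(-11/5)/2, while the full integral is 1/2.
Taking the ratio, P = 0.88920.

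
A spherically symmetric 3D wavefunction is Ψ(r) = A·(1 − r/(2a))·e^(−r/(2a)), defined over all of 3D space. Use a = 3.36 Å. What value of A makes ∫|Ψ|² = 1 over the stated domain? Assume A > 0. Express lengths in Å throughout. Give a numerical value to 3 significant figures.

We need A² ∫|f|² 4πr² dr = 1, taking the integral from 0 to ∞.
The angular integral contributes 4π, leaving ∫₀^∞ r²|Ψ|² dr.
With Ψ = A·(1 − r/(2a))·e^(−r/(2a)), the integral evaluates to A²·[8·π·a^3].
Setting this equal to 1 gives A² = 1/(8·π·a^3).
Substituting a = 3.36 gives A² = 0.001049, so A = 0.03239.

A ≈ 0.0324 Å^(-3/2)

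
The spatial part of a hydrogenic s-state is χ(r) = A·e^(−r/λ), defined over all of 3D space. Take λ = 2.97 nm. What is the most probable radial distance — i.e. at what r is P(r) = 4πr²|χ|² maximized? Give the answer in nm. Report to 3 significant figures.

The maximum of P(r) = 4πr²|χ|² occurs where its derivative vanishes.
Solving yields r = λ.
With λ = 2.97, the most probable radial distance is 2.970 nm.

r ≈ 2.97 nm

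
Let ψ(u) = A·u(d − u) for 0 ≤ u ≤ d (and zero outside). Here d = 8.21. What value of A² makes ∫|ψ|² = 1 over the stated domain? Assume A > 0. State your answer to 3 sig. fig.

The normalization condition is ∫|ψ|² du = 1 from 0 to d.
Carrying out the integral gives A² · d^5/30.
So A² = (d^5/30)^(−1).
With d = 8.21: A² = 0.0008043 and A = 0.02836.

A^2 ≈ 0.000804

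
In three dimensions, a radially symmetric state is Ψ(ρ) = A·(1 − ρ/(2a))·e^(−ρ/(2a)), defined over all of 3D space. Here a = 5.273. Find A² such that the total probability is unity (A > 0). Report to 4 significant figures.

We need A² ∫|f|² 4πρ² dρ = 1, taking the integral from 0 to ∞.
The angular integral contributes 4π, leaving ∫₀^∞ ρ²|Ψ|² dρ.
With ∫₀^∞ ρ^4 e^(−αρ) dρ = 4!/α^5, with Ψ = A·(1 − ρ/(2a))·e^(−ρ/(2a)), the integral evaluates to A²·[8·π·a^3].
Hence A² = 1/[8·π·a^3].
Plugging in a = 5.273 yields A = 0.016474.

A^2 ≈ 0.0002714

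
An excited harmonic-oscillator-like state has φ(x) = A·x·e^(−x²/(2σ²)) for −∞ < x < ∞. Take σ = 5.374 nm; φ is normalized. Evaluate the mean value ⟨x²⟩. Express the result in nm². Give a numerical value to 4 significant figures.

⟨x^2⟩ ≈ 43.32 nm^2

⟨x²⟩ = ∫ x^2 |φ|² dx over the full domain.
The ratio of the moment integral to the normalization integral gives ⟨x²⟩ = 3·σ^2/2.
Putting σ = 5.374 gives 43.320.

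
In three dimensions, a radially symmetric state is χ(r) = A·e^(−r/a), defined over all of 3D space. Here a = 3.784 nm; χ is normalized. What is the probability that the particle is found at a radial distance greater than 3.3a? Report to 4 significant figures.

P = ∫ |χ|² 4πr² dr over r > 3.3a.
The full normalization integral is A²·[π·a^3] = 1, fixing A².
Substituting u = r/a, A², 4π and the length scale all cancel in the ratio: P = ∫_{3.3}^{∞} u^2·e^(-2·u) du / ∫_{0}^{∞} u^2·e^(-2·u) du.
Using ∫ u^2·e^(-2·u) du = -(2·u^2 + 2·u + 1)·e^(-2·u)/4, the numerator is 1469·e^(-33/5)/200 and the denominator is 1/4.
Taking the ratio yields P = 0.039968.

P ≈ 0.03997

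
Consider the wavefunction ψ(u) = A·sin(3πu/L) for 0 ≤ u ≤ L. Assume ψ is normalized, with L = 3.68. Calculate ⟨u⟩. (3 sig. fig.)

The expectation value is the |ψ|²-weighted average of u: ∫ u|ψ|² du.
Using sin²θ = (1 − cos 2θ)/2, the ratio of the moment integral to the normalization integral gives ⟨u⟩ = L/2.
With L = 3.68, ⟨u⟩ = 1.840.

⟨u⟩ ≈ 1.84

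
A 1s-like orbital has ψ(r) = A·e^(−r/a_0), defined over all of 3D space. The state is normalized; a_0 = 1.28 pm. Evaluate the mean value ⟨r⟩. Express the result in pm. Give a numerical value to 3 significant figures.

⟨r⟩ = ∫ r |ψ|² 4πr² dr over the full domain.
Evaluating both integrals, ⟨r⟩ = 3·a_0/2.
Putting a_0 = 1.28 gives 1.920.

⟨r⟩ ≈ 1.92 pm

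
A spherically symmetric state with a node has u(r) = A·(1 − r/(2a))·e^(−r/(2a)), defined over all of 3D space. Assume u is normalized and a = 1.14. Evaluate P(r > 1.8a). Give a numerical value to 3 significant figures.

P = ∫ |u|² 4πr² dr over r > 1.8a.
The full normalization integral is A²·[8·π·a^3] = 1, fixing A².
In terms of t = r/a (A², 4π and the length scale all cancel between numerator and denominator), P = [∫_{1.8}^{∞} t^2·(1 - t/2)^2·e^(-t) dt] / [∫_{0}^{∞} t^2·(1 - t/2)^2·e^(-t) dt].
Using ∫ t^2·(1 - t/2)^2·e^(-t) dt = -(t^4/4 + t^2 + 2·t + 2)·e^(-t), the numerator is ≈ 1.8951 and the denominator is 2.
The region integral divided by the full integral gives P = 0.9475.

P ≈ 0.948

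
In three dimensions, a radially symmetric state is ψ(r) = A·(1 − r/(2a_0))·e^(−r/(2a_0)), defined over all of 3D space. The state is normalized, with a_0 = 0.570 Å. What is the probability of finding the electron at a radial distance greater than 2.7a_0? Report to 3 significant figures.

Integrate the radial probability density 4πr²|ψ|² over r > 2.7a_0.
A² is fixed by ∫₀^∞ 4πr²|ψ|² dr = 1, i.e. A² = (8·π·a_0^3)^(−1).
In terms of u = r/a_0 (A², 4π and the length scale all cancel between numerator and denominator), P = [∫_{2.7}^{∞} u^2·(1 - u/2)^2·e^(-u) du] / [∫_{0}^{∞} u^2·(1 - u/2)^2·e^(-u) du].
With ∫ u^2·(1 - u/2)^2·e^(-u) du = -(u^4/4 + u^2 + 2·u + 2)·e^(-u) + C, the region integral is ≈ 1.8801 and the full one is 2.
This evaluates to P = 0.9401.

P ≈ 0.940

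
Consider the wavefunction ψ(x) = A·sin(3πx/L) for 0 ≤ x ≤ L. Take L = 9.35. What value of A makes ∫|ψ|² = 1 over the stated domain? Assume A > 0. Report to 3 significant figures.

A ≈ 0.462

Require ∫ |ψ|² dx = 1 over the whole domain.
With ∫₀^L sin²(nπx/L) dx = L/2, the integral (without the A² prefactor) comes out to L/2.
Hence A² = 1/[L/2].
Substituting L = 9.35 gives A² = 0.2139, so A = 0.4625.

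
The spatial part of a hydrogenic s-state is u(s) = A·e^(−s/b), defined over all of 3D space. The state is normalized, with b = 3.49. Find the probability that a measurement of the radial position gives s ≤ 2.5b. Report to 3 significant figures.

P ≈ 0.875

P = ∫ |u|² 4πs² ds over s ≤ 2.5b.
The full normalization integral is A²·[π·b^3] = 1, fixing A².
Let t = s/b; then A², 4π and the length scale all cancel, so P = ∫_{0}^{2.5} t^2·e^(-2·t) dt ÷ ∫_{0}^{∞} t^2·e^(-2·t) dt.
With ∫ t^2·e^(-2·t) dt = -(2·t^2 + 2·t + 1)·e^(-2·t)/4 + C, the region integral is 1/4 - 37·e^(-5)/8 and the full one is 1/4.
The region integral divided by the full integral gives P = 0.8753.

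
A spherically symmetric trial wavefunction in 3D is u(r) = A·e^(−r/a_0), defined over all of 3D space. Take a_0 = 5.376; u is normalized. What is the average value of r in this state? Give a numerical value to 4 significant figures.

⟨r⟩ ≈ 8.064

⟨r⟩ = ∫ r |u|² 4πr² dr over the full domain.
Evaluating both integrals, ⟨r⟩ = 3·a_0/2.
Putting a_0 = 5.376 gives 8.0640.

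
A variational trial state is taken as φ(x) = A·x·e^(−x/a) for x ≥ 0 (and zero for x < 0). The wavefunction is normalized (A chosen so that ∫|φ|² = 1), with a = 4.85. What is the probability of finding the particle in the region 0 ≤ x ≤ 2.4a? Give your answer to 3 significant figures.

P ≈ 0.857

P = ∫_{0}^{2.4a} |φ(x)|² dx.
The normalization integral ∫|φ|²dx over the whole domain equals a^3/4·A², and A² cancels in the ratio.
Substituting u = x/a, A² and the length scale cancel in the ratio: P = ∫_{0}^{2.4} u^2·e^(-2·u) du / ∫_{0}^{∞} u^2·e^(-2·u) du.
Using ∫ u^2·e^(-2·u) du = -(2·u^2 + 2·u + 1)·e^(-2·u)/4, the numerator is 1/4 - 433·e^(-24/5)/100 and the denominator is 1/4.
Evaluating gives P = 0.8575.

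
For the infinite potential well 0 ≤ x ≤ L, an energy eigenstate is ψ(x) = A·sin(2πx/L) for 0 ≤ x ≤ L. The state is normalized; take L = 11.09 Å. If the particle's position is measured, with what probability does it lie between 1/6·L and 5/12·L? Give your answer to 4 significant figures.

P = ∫_{1/6·L}^{5/12·L} |ψ(x)|² dx.
The normalization integral ∫|ψ|²dx over the whole domain equals L/2·A², and A² cancels in the ratio.
Substituting u = x/L, A² and the length scale cancel in the ratio: P = ∫_{1/6}^{5/12} sin(2·π·u)^2 du / ∫_{0}^{1} sin(2·π·u)^2 du.
With ∫ sin(2·π·u)^2 du = u/2 - sin(4·π·u)/(8·π) + C, the region integral is √(3)/(8·π) + 1/8 and the full one is 1/2.
Evaluating gives P = (√(3) + π)/(4·π).

P ≈ 0.3878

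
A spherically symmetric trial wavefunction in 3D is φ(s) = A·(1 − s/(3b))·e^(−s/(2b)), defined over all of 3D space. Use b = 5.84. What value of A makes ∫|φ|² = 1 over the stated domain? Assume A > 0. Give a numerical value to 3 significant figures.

A ≈ 0.0245

We need A² ∫|f|² 4πs² ds = 1, taking the integral from 0 to ∞.
(Spherical symmetry: dV = 4πs² ds.)
Carrying out the integral gives A² · 8·π·b^3/3.
Setting this equal to 1 gives A² = 1/(8·π·b^3/3).
Substituting b = 5.84 gives A² = 0.0005993, so A = 0.02448.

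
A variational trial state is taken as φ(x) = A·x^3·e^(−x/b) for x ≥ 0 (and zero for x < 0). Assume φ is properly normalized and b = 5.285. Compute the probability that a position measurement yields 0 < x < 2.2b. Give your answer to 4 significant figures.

P ≈ 0.1564

|φ|² is the probability density, so P = ∫_{0}^{2.2b} |φ|² dx.
The normalization integral ∫|φ|²dx over the whole domain equals 45·b^7/8·A², and A² cancels in the ratio.
In terms of u = x/b (A² and the length scale cancel between numerator and denominator), P = [∫_{0}^{2.2} u^6·e^(-2·u) du] / [∫_{0}^{∞} u^6·e^(-2·u) du].
With ∫ u^6·e^(-2·u) du = -(4·u^6 + 12·u^5 + 30·u^4 + 60·u^3 + 90·u^2 + 90·u + 45)·e^(-2·u)/8 + C, the region integral is ≈ 0.879496 and the full one is 45/8.
This works out to P = 0.15635.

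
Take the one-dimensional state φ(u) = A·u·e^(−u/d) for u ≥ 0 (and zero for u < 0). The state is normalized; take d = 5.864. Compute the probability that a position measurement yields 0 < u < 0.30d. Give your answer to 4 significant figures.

The probability is P = ∫ |φ|² du over [0, 0.30d].
The normalization integral ∫|φ|²du over the whole domain equals d^3/4·A², and A² cancels in the ratio.
Let t = u/d; then A² and the length scale cancel, so P = ∫_{0}^{0.30} t^2·e^(-2·t) dt ÷ ∫_{0}^{∞} t^2·e^(-2·t) dt.
With ∫ t^2·e^(-2·t) dt = -(2·t^2 + 2·t + 1)·e^(-2·t)/4 + C, the region integral is 1/4 - 89·e^(-3/5)/200 and the full one is 1/4.
This works out to P = 0.023115.

P ≈ 0.02312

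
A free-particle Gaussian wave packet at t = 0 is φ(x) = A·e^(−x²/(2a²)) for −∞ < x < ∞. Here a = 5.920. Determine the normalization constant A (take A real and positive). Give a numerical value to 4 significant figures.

A ≈ 0.3087

We need A² ∫|f|² dx = 1, taking the integral from −∞ to ∞.
Differentiating ∫e^(−αx²) dx = √(π/α) under α to get the higher moments, ∫|φ|² dx = A²·(√(π)·a).
So A² = (√(π)·a)^(−1).
Plugging in a = 5.920 yields A = 0.30871.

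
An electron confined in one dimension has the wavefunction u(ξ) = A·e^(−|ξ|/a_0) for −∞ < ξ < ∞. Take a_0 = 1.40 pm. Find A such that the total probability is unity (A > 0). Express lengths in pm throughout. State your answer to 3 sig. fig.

The normalization condition is ∫|u|² dξ = 1 from −∞ to ∞.
Recall ∫₀^∞ ξ^m e^(−ξ/β) dξ = m!·β^(m+1), carrying out the integral gives A² · a_0.
Plugging in a_0 = 1.40 yields A = 0.8452.

A ≈ 0.845 pm^(-1/2)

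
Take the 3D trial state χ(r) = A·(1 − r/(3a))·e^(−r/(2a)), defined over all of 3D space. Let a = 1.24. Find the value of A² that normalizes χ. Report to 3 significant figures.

We need A² ∫|f|² 4πr² dr = 1, taking the integral from 0 to ∞.
(Spherical symmetry: dV = 4πr² dr.)
With ∫₀^∞ r^4 e^(−αr) dr = 4!/α^5, with χ = A·(1 − r/(3a))·e^(−r/(2a)), the integral evaluates to A²·[8·π·a^3/3].
So A² = (8·π·a^3/3)^(−1).
With a = 1.24: A² = 0.06261 and A = 0.2502.

A^2 ≈ 0.0626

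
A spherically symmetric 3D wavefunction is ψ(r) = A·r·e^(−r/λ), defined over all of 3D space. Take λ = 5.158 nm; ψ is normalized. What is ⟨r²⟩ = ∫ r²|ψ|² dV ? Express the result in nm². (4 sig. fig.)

⟨r²⟩ = ∫ r^2 |ψ|² 4πr² dr over the full domain.
Using ∫₀^∞ rⁿ e^(−αr) dr = n!/αⁿ⁺¹, since the A² factors cancel between numerator and denominator, ⟨r²⟩ = 15·λ^2/2.
Putting λ = 5.158 gives 199.54.

⟨r^2⟩ ≈ 199.5 nm^2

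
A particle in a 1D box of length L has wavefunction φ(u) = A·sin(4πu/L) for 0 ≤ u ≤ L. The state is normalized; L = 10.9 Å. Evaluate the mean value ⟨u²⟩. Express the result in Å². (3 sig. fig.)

⟨u²⟩ = ∫ u^2 |φ|² du over the full domain.
Since the A² factors cancel between numerator and denominator, ⟨u²⟩ = -L^2/(32·π^2) + L^2/3.
With L = 10.9, ⟨u^2⟩ = 39.23.

⟨u^2⟩ ≈ 39.2 Å^2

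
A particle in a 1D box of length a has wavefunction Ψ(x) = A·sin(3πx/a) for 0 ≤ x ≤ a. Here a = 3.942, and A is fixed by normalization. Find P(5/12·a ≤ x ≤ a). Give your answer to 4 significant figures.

The probability is P = ∫ |Ψ|² dx over [5/12·a, a].
With A² fixed by ∫|Ψ|² = 1, i.e. A² = (a/2)^(−1), substitute and integrate.
In terms of u = x/a (A² and the length scale cancel between numerator and denominator), P = [∫_{5/12}^{1} sin(3·π·u)^2 du] / [∫_{0}^{1} sin(3·π·u)^2 du].
An antiderivative of sin(3·π·u)^2 is u/2 - sin(6·π·u)/(12·π); evaluating from 5/12 to 1 gives 1/(12·π) + 7/24, while the full integral is 1/2.
Evaluating gives P = (2 + 7·π)/(12·π).

P ≈ 0.6364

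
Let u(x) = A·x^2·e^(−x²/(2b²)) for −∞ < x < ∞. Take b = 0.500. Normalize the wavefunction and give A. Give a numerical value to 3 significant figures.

We need A² ∫|f|² dx = 1, taking the integral from −∞ to ∞.
Carrying out the integral gives A² · 3·√(π)·b^5/4.
Hence A² = 1/[3·√(π)·b^5/4].
Substituting b = 0.500 gives A² = 24.07, so A = 4.906.

A ≈ 4.91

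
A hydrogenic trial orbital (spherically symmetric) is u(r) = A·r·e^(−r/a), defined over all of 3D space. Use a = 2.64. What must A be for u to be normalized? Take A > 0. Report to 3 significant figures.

The normalization condition is ∫|u|² 4πr² dr = 1 from 0 to ∞.
(Spherical symmetry: dV = 4πr² dr.)
∫|u|² 4πr² dr = A²·(3·π·a^5).
Setting this equal to 1 gives A² = 1/(3·π·a^5).
Plugging in a = 2.64 yields A = 0.02876.

A ≈ 0.0288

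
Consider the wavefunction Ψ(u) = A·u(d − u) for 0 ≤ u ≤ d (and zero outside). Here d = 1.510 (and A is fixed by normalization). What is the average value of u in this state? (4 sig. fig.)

The expectation value is the |Ψ|²-weighted average of u: ∫ u|Ψ|² du.
Expanding the polynomial and integrating term by term, the ratio of the moment integral to the normalization integral gives ⟨u⟩ = d/2.
Putting d = 1.510 gives 0.75500.

⟨u⟩ ≈ 0.7550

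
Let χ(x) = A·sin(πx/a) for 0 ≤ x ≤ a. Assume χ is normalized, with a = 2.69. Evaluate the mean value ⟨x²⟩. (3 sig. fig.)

⟨x^2⟩ ≈ 2.05

The expectation value is the |χ|²-weighted average of x^2: ∫ x^2|χ|² dx.
Using sin²θ = (1 − cos 2θ)/2, evaluating both integrals, ⟨x²⟩ = -a^2/(2·π^2) + a^2/3.
With a = 2.69, ⟨x^2⟩ = 2.045.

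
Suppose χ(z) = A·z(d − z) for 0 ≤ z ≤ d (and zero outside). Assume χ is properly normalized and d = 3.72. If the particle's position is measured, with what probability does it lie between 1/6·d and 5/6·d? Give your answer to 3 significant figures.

P = ∫_{1/6·d}^{5/6·d} |χ(z)|² dz.
The normalization integral ∫|χ|²dz over the whole domain equals d^5/30·A², and A² cancels in the ratio.
In terms of u = z/d (A² and the length scale cancel between numerator and denominator), P = [∫_{1/6}^{5/6} u^2·(1 - u)^2 du] / [∫_{0}^{1} u^2·(1 - u)^2 du].
Using ∫ u^2·(1 - u)^2 du = u^3·(6·u^2 - 15·u + 10)/30, the numerator is 301/9720 and the denominator is 1/30.
This works out to P = 301/324.

P ≈ 0.929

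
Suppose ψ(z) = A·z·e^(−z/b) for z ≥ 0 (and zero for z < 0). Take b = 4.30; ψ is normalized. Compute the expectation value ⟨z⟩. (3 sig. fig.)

⟨z⟩ ≈ 6.45

⟨z⟩ = ∫ z |ψ|² dz over the full domain.
Recall ∫₀^∞ z^m e^(−z/β) dz = m!·β^(m+1), evaluating both integrals, ⟨z⟩ = 3·b/2.
With b = 4.30, ⟨z⟩ = 6.450.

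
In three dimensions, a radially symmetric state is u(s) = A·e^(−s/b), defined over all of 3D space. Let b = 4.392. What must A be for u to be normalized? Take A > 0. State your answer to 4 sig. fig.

A ≈ 0.06130

Require ∫ |u|² 4πs² ds = 1 over the whole domain.
Using ∫₀^∞ sⁿ e^(−αs) ds = n!/αⁿ⁺¹, ∫|u|² 4πs² ds = A²·(π·b^3).
Setting this equal to 1 gives A² = 1/(π·b^3).
Plugging in b = 4.392 yields A = 0.061296.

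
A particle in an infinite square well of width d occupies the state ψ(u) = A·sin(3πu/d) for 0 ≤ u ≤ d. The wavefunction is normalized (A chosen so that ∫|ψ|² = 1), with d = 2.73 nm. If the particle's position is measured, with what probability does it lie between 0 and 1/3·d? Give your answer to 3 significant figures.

The probability is P = ∫ |ψ|² du over [0, 1/3·d].
The normalization integral ∫|ψ|²du over the whole domain equals d/2·A², and A² cancels in the ratio.
Substituting t = u/d, A² and the length scale cancel in the ratio: P = ∫_{0}^{1/3} sin(3·π·t)^2 dt / ∫_{0}^{1} sin(3·π·t)^2 dt.
With ∫ sin(3·π·t)^2 dt = t/2 - sin(6·π·t)/(12·π) + C, the region integral is 1/6 and the full one is 1/2.
Evaluating gives P = 1/3.

P ≈ 0.333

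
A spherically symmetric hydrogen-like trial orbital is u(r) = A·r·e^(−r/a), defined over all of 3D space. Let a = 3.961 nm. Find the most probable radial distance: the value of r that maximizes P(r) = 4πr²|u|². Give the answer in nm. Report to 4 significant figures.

r ≈ 7.922 nm

The maximum of P(r) = 4πr²|u|² occurs where its derivative vanishes.
Solving yields r = 2·a.
With a = 3.961, the most probable radial distance is 7.9220 nm.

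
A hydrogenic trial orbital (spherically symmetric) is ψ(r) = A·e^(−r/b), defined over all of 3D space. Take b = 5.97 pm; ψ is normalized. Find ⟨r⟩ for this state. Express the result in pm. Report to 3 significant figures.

By definition ⟨r⟩ = ∫ r |ψ(r)|² 4πr² dr.
The ratio of the moment integral to the normalization integral gives ⟨r⟩ = 3·b/2.
Putting b = 5.97 gives 8.955.

⟨r⟩ ≈ 8.96 pm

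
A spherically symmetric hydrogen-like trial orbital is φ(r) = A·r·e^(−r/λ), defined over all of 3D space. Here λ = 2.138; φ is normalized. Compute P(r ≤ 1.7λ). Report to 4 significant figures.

P = ∫ |φ|² 4πr² dr over r ≤ 1.7λ.
A² is fixed by ∫₀^∞ 4πr²|φ|² dr = 1, i.e. A² = (3·π·λ^5)^(−1).
Let u = r/λ; then A², 4π and the length scale all cancel, so P = ∫_{0}^{1.7} u^4·e^(-2·u) du ÷ ∫_{0}^{∞} u^4·e^(-2·u) du.
With ∫ u^4·e^(-2·u) du = -(u^4/2 + u^3 + 3·u^2/2 + 3·u/2 + 3/4)·e^(-2·u) + C, the region integral is ≈ 0.191864 and the full one is 3/4.
The region integral divided by the full integral gives P = 0.25582.

P ≈ 0.2558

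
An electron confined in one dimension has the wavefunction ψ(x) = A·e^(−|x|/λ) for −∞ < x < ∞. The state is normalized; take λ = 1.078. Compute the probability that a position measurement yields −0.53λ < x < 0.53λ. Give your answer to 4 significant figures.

|ψ|² is the probability density, so P = ∫_{−0.53λ}^{0.53λ} |ψ|² dx.
With A² fixed by ∫|ψ|² = 1, i.e. A² = (λ)^(−1), substitute and integrate.
By symmetry take twice the x ≥ 0 contribution in numerator and denominator; the 2's cancel. Let u = x/λ; then A² and the length scale cancel, so P = ∫_{0}^{0.53} e^(-2·u) du ÷ ∫_{0}^{∞} e^(-2·u) du.
With ∫ e^(-2·u) du = -e^(-2·u)/2 + C, the region integral is 1/2 - e^(-53/50)/2 and the full one is 1/2.
Taking the ratio, P = 0.65354.

P ≈ 0.6535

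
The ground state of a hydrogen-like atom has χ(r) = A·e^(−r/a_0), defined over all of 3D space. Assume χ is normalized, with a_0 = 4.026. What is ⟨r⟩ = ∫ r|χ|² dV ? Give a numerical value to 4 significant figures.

⟨r⟩ = ∫ r |χ|² 4πr² dr over the full domain.
Recall ∫₀^∞ r^m e^(−r/β) dr = m!·β^(m+1), the ratio of the moment integral to the normalization integral gives ⟨r⟩ = 3·a_0/2.
Putting a_0 = 4.026 gives 6.0390.

⟨r⟩ ≈ 6.039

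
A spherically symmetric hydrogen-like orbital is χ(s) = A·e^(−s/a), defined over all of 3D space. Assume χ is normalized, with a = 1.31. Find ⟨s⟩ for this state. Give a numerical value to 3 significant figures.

⟨s⟩ ≈ 1.97

The expectation value is the |χ|²-weighted average of s: ∫ s|χ|² 4πs² ds.
With ∫₀^∞ s^3 e^(−αs) ds = 3!/α^4, the ratio of the moment integral to the normalization integral gives ⟨s⟩ = 3·a/2.
Putting a = 1.31 gives 1.965.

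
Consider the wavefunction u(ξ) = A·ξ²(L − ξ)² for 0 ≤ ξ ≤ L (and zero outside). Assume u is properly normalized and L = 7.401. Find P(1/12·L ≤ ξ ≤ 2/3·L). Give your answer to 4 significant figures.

P = ∫_{1/12·L}^{2/3·L} |u(ξ)|² dξ.
With A² fixed by ∫|u|² = 1, i.e. A² = (L^9/630)^(−1), substitute and integrate.
Let t = ξ/L; then A² and the length scale cancel, so P = ∫_{1/12}^{2/3} t^4·(1 - t)^4 dt ÷ ∫_{0}^{1} t^4·(1 - t)^4 dt.
An antiderivative of t^4·(1 - t)^4 is t^5·(70·t^4 - 315·t^3 + 540·t^2 - 420·t + 126)/630; evaluating from 1/12 to 2/3 gives ≈ 0.00135678, while the full integral is 1/630.
Taking the ratio, P = 0.85477.

P ≈ 0.8548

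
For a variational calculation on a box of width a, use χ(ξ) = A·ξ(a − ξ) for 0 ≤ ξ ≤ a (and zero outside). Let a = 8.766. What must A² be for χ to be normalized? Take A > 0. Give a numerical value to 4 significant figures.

A^2 ≈ 0.0005796

We need A² ∫|f|² dξ = 1, taking the integral from 0 to a.
With χ = A·ξ(a − ξ), the integral evaluates to A²·[a^5/30].
Hence A² = 1/[a^5/30].
With a = 8.766: A² = 0.00057958 and A = 0.024074.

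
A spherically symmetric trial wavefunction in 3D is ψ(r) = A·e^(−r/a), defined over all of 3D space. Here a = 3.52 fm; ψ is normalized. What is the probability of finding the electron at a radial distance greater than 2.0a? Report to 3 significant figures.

With dV = 4πr²dr, the probability is ∫|ψ|² dV over r > 2.0a.
The full normalization integral is A²·[π·a^3] = 1, fixing A².
In terms of u = r/a (A², 4π and the length scale all cancel between numerator and denominator), P = [∫_{2.0}^{∞} u^2·e^(-2·u) du] / [∫_{0}^{∞} u^2·e^(-2·u) du].
With ∫ u^2·e^(-2·u) du = -(2·u^2 + 2·u + 1)·e^(-2·u)/4 + C, the region integral is 13·e^(-4)/4 and the full one is 1/4.
The region integral divided by the full integral gives P = 0.2381.

P ≈ 0.238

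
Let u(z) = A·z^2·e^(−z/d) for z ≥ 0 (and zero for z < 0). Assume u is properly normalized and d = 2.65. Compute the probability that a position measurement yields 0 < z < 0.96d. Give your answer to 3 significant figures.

P ≈ 0.0457

P = ∫_{0}^{0.96d} |u(z)|² dz.
With A² fixed by ∫|u|² = 1, i.e. A² = (3·d^5/4)^(−1), substitute and integrate.
Substituting t = z/d, A² and the length scale cancel in the ratio: P = ∫_{0}^{0.96} t^4·e^(-2·t) dt / ∫_{0}^{∞} t^4·e^(-2·t) dt.
Using ∫ t^4·e^(-2·t) dt = -(t^4/2 + t^3 + 3·t^2/2 + 3·t/2 + 3/4)·e^(-2·t), the numerator is ≈ 0.034293 and the denominator is 3/4.
Evaluating gives P = 0.04572.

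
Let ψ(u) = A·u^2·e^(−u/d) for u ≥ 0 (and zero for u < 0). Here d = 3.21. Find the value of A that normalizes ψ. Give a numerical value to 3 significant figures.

A ≈ 0.0625

The normalization condition is ∫|ψ|² du = 1 from 0 to ∞.
Carrying out the integral gives A² · 3·d^5/4.
Substituting d = 3.21 gives A² = 0.003912, so A = 0.06255.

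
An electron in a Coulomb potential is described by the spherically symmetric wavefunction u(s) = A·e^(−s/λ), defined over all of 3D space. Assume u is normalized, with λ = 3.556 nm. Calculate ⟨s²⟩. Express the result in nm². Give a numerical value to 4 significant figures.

⟨s^2⟩ ≈ 37.94 nm^2

⟨s²⟩ = ∫ s^2 |u|² 4πs² ds over the full domain.
The ratio of the moment integral to the normalization integral gives ⟨s²⟩ = 3·λ^2.
With λ = 3.556, ⟨s^2⟩ = 37.935.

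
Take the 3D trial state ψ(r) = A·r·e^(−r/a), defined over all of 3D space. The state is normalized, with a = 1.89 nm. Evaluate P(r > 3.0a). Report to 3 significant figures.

P ≈ 0.285

Integrate the radial probability density 4πr²|ψ|² over r > 3.0a.
A² is fixed by ∫₀^∞ 4πr²|ψ|² dr = 1, i.e. A² = (3·π·a^5)^(−1).
Let u = r/a; then A², 4π and the length scale all cancel, so P = ∫_{3.0}^{∞} u^4·e^(-2·u) du ÷ ∫_{0}^{∞} u^4·e^(-2·u) du.
With ∫ u^4·e^(-2·u) du = -(u^4/2 + u^3 + 3·u^2/2 + 3·u/2 + 3/4)·e^(-2·u) + C, the region integral is 345·e^(-6)/4 and the full one is 3/4.
The region integral divided by the full integral gives P = 0.2851.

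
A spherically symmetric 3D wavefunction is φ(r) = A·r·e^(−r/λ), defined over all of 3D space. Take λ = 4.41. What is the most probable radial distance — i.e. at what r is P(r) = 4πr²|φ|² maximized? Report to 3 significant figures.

Set d/dr [P(r) = 4πr²|φ|²] = 0 and solve for r > 0.
This gives r = 2·λ.
With λ = 4.41, the most probable radial distance is 8.820.

r ≈ 8.82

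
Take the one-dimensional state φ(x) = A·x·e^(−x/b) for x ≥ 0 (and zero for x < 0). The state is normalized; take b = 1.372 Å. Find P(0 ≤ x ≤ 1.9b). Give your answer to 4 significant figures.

|φ|² is the probability density, so P = ∫_{0}^{1.9b} |φ|² dx.
Since A² = 1/(b^3/4), this is the region integral divided by the full normalization integral.
Let u = x/b; then A² and the length scale cancel, so P = ∫_{0}^{1.9} u^2·e^(-2·u) du ÷ ∫_{0}^{∞} u^2·e^(-2·u) du.
With ∫ u^2·e^(-2·u) du = -(2·u^2 + 2·u + 1)·e^(-2·u)/4 + C, the region integral is 1/4 - 601·e^(-19/5)/200 and the full one is 1/4.
This works out to P = 0.73110.

P ≈ 0.7311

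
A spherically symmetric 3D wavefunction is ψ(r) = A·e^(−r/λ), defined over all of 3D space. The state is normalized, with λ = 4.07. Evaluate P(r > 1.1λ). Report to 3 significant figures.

P ≈ 0.623

Integrate the radial probability density 4πr²|ψ|² over r > 1.1λ.
The full normalization integral is A²·[π·λ^3] = 1, fixing A².
Let u = r/λ; then A², 4π and the length scale all cancel, so P = ∫_{1.1}^{∞} u^2·e^(-2·u) du ÷ ∫_{0}^{∞} u^2·e^(-2·u) du.
With ∫ u^2·e^(-2·u) du = -(2·u^2 + 2·u + 1)·e^(-2·u)/4 + C, the region integral is 281·e^(-11/5)/200 and the full one is 1/4.
Taking the ratio yields P = 0.6227.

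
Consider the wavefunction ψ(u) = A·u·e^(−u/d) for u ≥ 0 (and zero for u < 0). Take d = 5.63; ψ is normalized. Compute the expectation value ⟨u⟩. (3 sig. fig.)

⟨u⟩ ≈ 8.45

⟨u⟩ = ∫ u |ψ|² du over the full domain.
Recall ∫₀^∞ u^m e^(−u/β) du = m!·β^(m+1), evaluating both integrals, ⟨u⟩ = 3·d/2.
Putting d = 5.63 gives 8.445.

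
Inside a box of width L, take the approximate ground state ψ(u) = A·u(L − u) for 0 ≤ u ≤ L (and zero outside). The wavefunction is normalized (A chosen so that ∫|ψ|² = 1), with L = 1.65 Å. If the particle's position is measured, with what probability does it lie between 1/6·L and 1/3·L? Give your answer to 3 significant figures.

P ≈ 0.174

P = ∫_{1/6·L}^{1/3·L} |ψ(u)|² du.
Since A² = 1/(L^5/30), this is the region integral divided by the full normalization integral.
Substituting t = u/L, A² and the length scale cancel in the ratio: P = ∫_{1/6}^{1/3} t^2·(1 - t)^2 dt / ∫_{0}^{1} t^2·(1 - t)^2 dt.
With ∫ t^2·(1 - t)^2 dt = t^3·(6·t^2 - 15·t + 10)/30 + C, the region integral is ≈ 0.0058128 and the full one is 1/30.
The result is P = 113/648.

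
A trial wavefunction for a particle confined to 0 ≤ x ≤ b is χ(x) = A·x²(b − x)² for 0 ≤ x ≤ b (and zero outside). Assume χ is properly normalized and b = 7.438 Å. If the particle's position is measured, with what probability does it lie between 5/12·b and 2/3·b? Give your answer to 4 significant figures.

The probability is P = ∫ |χ|² dx over [5/12·b, 2/3·b].
Since A² = 1/(b^9/630), this is the region integral divided by the full normalization integral.
Let u = x/b; then A² and the length scale cancel, so P = ∫_{5/12}^{2/3} u^4·(1 - u)^4 du ÷ ∫_{0}^{1} u^4·(1 - u)^4 du.
With ∫ u^4·(1 - u)^4 du = u^5·(70·u^4 - 315·u^3 + 540·u^2 - 420·u + 126)/630 + C, the region integral is ≈ 0.000877499 and the full one is 1/630.
Evaluating gives P = 0.55282.

P ≈ 0.5528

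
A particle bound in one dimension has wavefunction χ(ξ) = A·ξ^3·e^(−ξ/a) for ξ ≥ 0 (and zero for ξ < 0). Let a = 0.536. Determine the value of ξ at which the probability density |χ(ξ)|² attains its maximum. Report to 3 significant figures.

ξ ≈ 1.61

Set d/dξ [|χ(ξ)|²] = 0 and solve for ξ > 0.
This gives ξ = 3·a.
With a = 0.536, the most probable position is 1.608.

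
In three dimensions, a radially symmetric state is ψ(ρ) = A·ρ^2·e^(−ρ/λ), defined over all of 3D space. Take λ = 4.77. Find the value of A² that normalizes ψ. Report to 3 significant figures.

Normalization requires ∫|ψ|² 4πρ² dρ = 1, integrated from 0 to ∞.
The angular integral contributes 4π, leaving ∫₀^∞ ρ²|ψ|² dρ.
Using ∫₀^∞ ρⁿ e^(−αρ) dρ = n!/αⁿ⁺¹, with ψ = A·ρ^2·e^(−ρ/λ), the integral evaluates to A²·[45·π·λ^7/2].
So A² = (45·π·λ^7/2)^(−1).
With λ = 4.77: A² = 2.518E-7 and A = 0.0005018.

A^2 ≈ 2.52E-7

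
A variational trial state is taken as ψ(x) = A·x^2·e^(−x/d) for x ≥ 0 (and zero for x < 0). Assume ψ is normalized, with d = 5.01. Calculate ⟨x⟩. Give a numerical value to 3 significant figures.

⟨x⟩ ≈ 12.5

⟨x⟩ = ∫ x |ψ|² dx over the full domain.
Evaluating both integrals, ⟨x⟩ = 5·d/2.
With d = 5.01, ⟨x⟩ = 12.53.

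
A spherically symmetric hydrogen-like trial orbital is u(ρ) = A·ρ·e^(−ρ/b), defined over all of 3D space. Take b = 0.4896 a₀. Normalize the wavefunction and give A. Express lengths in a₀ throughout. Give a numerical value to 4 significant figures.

We need A² ∫|f|² 4πρ² dρ = 1, taking the integral from 0 to ∞.
Recall ∫₀^∞ ρ^m e^(−ρ/β) dρ = m!·β^(m+1), the integral (without the A² prefactor) comes out to 3·π·b^5.
So A² = (3·π·b^5)^(−1).
Plugging in b = 0.4896 yields A = 1.9421.

A ≈ 1.942 a₀^(-5/2)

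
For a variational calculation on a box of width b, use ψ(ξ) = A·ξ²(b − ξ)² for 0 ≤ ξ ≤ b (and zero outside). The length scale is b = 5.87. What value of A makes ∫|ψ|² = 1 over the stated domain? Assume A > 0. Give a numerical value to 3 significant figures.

A ≈ 0.00873

Require ∫ |ψ|² dξ = 1 over the whole domain.
With ψ = A·ξ²(b − ξ)², the integral evaluates to A²·[b^9/630].
Hence A² = 1/[b^9/630].
With b = 5.87: A² = 0.00007614 and A = 0.008726.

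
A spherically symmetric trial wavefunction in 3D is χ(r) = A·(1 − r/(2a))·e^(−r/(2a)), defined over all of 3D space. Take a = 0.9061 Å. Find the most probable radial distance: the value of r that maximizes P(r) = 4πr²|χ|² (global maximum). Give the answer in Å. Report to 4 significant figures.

r ≈ 4.744 Å

Differentiate P(r) = 4πr²|χ|² with respect to r and set to zero.
Solving yields r = a·(√(5) + 3).
With a = 0.9061, the most probable radial distance is 4.7444 Å.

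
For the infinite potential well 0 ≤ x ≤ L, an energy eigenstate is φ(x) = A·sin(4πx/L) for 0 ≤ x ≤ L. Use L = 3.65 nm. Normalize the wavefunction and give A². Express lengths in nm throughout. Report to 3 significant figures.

A^2 ≈ 0.548 nm^(-1)

The normalization condition is ∫|φ|² dx = 1 from 0 to L.
With φ = A·sin(4πx/L), the integral evaluates to A²·[L/2].
So A² = (L/2)^(−1).
With L = 3.65: A² = 0.5479 and A = 0.7402.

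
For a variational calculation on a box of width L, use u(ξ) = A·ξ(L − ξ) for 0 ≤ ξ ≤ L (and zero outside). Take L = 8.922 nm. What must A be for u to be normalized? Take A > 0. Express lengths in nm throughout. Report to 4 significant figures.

A ≈ 0.02304 nm^(-5/2)

Normalization requires ∫|u|² dξ = 1, integrated from 0 to L.
Expanding the polynomial and integrating term by term, the integral (without the A² prefactor) comes out to L^5/30.
Hence A² = 1/[L^5/30].
Substituting L = 8.922 gives A² = 0.00053065, so A = 0.023036.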